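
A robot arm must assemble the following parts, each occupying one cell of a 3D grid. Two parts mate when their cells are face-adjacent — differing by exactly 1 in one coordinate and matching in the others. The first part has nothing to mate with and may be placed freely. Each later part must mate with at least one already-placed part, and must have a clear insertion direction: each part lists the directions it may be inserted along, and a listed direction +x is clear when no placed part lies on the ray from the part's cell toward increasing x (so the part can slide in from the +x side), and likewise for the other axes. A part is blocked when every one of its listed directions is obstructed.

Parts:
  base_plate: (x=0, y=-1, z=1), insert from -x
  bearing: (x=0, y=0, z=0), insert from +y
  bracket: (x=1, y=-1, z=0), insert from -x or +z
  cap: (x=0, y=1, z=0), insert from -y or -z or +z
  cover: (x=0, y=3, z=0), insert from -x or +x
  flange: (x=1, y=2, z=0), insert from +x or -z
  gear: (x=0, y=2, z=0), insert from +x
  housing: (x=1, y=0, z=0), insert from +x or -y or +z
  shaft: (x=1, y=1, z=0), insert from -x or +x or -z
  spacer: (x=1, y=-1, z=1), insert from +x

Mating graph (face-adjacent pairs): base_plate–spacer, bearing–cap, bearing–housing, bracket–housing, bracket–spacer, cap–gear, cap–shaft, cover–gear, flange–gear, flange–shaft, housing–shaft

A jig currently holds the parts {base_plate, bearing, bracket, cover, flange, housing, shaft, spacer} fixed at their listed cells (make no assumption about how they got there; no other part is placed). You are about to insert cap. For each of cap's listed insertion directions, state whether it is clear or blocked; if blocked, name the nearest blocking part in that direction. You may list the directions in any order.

+z: clear; -y: blocked by bearing; -z: clear

-y: nearest on ray is bearing@(0, 0, 0) ⇒ blocked
-z: ray from cap(0, 1, 0) has no placed part ⇒ clear
+z: ray from cap(0, 1, 0) has no placed part ⇒ clear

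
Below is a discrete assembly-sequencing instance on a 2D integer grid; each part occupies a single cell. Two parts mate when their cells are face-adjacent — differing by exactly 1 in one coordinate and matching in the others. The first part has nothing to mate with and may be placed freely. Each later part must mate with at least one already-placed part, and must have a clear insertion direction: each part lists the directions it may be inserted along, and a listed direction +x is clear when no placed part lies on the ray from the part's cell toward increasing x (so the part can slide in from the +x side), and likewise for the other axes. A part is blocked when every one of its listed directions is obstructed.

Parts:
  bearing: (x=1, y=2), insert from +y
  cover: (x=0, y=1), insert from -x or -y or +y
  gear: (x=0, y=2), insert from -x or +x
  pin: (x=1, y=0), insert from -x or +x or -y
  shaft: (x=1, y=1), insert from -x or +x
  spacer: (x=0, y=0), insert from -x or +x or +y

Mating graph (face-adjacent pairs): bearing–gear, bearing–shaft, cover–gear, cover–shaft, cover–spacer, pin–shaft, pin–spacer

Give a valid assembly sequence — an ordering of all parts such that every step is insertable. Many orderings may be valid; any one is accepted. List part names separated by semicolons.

shaft; cover; gear; bearing; spacer; pin

1. shaft@(1, 1) [-x clear] — {shaft}
2. cover@(0, 1) [-x clear] — {cover, shaft}
3. gear@(0, 2) [-x clear] — {cover, gear, shaft}
4. bearing@(1, 2) [+y clear] — {bearing, cover, gear, shaft}
5. spacer@(0, 0) [-x clear] — {bearing, cover, gear, shaft, spacer}
6. pin@(1, 0) [+x clear] — {bearing, cover, gear, pin, shaft, spacer}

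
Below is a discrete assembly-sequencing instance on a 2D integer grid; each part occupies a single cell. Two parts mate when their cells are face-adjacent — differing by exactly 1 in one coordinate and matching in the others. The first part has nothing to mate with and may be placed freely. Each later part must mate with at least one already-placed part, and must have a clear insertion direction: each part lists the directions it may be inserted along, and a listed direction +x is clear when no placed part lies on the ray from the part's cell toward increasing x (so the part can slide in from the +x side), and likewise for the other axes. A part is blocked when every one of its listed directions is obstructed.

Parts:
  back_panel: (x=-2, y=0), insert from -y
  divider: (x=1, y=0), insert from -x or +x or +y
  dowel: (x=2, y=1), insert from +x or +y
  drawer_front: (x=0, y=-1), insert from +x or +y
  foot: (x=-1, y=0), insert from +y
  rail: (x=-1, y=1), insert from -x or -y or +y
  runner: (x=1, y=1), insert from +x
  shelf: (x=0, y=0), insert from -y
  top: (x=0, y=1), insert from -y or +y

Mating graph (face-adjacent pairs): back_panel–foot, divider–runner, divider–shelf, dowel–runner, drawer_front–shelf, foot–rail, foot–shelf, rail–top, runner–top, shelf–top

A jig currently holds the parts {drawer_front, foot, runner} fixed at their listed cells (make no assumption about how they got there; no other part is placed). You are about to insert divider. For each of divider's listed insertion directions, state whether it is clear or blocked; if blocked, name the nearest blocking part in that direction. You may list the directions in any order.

-x: nearest on ray is foot@(-1, 0) ⇒ blocked
+x: ray from divider(1, 0) has no placed part ⇒ clear
+y: nearest on ray is runner@(1, 1) ⇒ blocked

+x: clear; +y: blocked by runner; -x: blocked by foot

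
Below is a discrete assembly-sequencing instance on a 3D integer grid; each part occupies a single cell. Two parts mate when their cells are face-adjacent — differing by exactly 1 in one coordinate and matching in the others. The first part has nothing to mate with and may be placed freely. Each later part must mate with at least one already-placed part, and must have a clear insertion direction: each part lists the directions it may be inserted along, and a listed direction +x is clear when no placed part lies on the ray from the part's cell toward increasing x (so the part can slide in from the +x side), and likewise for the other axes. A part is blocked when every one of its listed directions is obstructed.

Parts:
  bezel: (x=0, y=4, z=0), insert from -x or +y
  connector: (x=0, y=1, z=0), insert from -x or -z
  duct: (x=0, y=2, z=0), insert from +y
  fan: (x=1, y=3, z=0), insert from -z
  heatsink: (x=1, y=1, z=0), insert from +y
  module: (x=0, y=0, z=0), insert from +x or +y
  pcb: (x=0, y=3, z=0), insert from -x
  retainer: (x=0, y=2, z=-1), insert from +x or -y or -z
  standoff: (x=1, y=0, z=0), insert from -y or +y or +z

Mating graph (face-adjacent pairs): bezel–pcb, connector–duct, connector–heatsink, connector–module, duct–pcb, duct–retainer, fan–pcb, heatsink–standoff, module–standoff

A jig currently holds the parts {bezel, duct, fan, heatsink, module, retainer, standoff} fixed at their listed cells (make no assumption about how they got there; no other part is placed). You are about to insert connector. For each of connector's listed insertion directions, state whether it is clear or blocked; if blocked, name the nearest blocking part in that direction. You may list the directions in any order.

-x: ray from connector(0, 1, 0) has no placed part ⇒ clear
-z: ray from connector(0, 1, 0) has no placed part ⇒ clear

-x: clear; -z: clear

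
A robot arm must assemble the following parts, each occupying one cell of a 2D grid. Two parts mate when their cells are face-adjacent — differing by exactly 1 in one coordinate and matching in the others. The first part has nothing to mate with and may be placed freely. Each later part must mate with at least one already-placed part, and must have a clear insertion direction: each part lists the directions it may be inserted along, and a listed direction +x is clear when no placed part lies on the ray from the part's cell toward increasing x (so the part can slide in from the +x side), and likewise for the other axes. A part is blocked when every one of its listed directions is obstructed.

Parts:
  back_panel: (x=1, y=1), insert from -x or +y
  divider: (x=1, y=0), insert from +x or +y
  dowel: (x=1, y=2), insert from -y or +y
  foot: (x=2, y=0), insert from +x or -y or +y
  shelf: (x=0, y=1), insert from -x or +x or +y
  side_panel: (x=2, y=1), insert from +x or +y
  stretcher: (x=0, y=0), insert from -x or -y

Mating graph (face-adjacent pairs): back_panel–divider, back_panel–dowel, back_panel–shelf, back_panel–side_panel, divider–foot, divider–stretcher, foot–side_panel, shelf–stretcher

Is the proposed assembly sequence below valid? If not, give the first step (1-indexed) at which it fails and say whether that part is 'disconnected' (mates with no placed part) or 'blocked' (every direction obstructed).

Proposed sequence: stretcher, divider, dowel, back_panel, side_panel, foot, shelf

Invalid at step 3 (disconnected)

1. stretcher@(0, 0) [-x clear] — {stretcher}
2. divider@(1, 0) [+x clear] — {divider, stretcher}
3. dowel@(1, 2) — no placed neighbour ⇒ disconnected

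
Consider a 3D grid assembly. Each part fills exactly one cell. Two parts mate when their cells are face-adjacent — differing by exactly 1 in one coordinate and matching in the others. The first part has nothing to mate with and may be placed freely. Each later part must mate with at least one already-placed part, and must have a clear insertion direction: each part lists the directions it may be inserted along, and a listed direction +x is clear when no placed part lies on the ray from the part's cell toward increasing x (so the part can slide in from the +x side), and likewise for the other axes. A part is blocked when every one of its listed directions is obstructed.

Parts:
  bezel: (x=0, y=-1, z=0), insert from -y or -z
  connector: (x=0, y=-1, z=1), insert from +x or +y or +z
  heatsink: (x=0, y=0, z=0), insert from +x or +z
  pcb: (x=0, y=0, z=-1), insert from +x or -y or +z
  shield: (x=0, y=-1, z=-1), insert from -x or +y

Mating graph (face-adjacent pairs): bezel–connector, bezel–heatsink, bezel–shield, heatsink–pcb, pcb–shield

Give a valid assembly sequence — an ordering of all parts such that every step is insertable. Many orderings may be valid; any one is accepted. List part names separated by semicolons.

pcb; heatsink; bezel; shield; connector

1. pcb@(0, 0, -1) [+x clear] — {pcb}
2. heatsink@(0, 0, 0) [+x clear] — {heatsink, pcb}
3. bezel@(0, -1, 0) [-y clear] — {bezel, heatsink, pcb}
4. shield@(0, -1, -1) [-x clear] — {bezel, heatsink, pcb, shield}
5. connector@(0, -1, 1) [+x clear] — {bezel, connector, heatsink, pcb, shield}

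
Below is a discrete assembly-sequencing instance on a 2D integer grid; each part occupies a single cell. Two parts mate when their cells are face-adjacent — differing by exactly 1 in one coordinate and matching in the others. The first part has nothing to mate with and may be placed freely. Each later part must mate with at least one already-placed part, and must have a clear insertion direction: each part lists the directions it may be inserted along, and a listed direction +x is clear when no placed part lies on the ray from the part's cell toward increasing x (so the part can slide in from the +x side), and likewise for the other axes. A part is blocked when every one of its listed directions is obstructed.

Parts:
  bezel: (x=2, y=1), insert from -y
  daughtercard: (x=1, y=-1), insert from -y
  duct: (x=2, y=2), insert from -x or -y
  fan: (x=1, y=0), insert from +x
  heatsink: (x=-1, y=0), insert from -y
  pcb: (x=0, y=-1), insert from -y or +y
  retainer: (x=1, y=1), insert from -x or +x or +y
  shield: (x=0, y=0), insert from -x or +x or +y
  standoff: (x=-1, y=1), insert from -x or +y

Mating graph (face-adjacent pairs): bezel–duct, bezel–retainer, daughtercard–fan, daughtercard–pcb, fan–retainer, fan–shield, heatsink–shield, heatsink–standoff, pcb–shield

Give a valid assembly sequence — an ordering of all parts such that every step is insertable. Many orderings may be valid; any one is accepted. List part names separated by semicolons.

1. standoff@(-1, 1) [-x clear] — {standoff}
2. heatsink@(-1, 0) [-y clear] — {heatsink, standoff}
3. shield@(0, 0) [+x clear] — {heatsink, shield, standoff}
4. pcb@(0, -1) [-y clear] — {heatsink, pcb, shield, standoff}
5. fan@(1, 0) [+x clear] — {fan, heatsink, pcb, shield, standoff}
6. daughtercard@(1, -1) [-y clear] — {daughtercard, fan, heatsink, pcb, shield, standoff}
7. retainer@(1, 1) [+x clear] — {daughtercard, fan, heatsink, pcb, retainer, shield, standoff}
8. bezel@(2, 1) [-y clear] — {bezel, daughtercard, fan, heatsink, pcb, retainer, shield, standoff}
9. duct@(2, 2) [-x clear] — {bezel, daughtercard, duct, fan, heatsink, pcb, retainer, shield, standoff}

standoff; heatsink; shield; pcb; fan; daughtercard; retainer; bezel; duct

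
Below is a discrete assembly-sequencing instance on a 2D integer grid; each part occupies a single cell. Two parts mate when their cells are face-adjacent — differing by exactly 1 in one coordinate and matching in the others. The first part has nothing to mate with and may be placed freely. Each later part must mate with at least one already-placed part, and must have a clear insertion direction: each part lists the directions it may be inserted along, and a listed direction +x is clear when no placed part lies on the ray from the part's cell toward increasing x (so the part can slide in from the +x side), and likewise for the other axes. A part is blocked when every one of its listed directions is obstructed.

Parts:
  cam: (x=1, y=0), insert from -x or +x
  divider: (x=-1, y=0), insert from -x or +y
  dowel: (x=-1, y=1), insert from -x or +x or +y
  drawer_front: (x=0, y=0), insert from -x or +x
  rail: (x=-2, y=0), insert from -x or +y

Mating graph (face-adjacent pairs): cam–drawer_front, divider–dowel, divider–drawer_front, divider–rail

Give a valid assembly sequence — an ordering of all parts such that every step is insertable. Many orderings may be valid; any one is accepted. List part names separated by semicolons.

cam; drawer_front; divider; rail; dowel

1. cam@(1, 0) [-x clear] — {cam}
2. drawer_front@(0, 0) [-x clear] — {cam, drawer_front}
3. divider@(-1, 0) [-x clear] — {cam, divider, drawer_front}
4. rail@(-2, 0) [-x clear] — {cam, divider, drawer_front, rail}
5. dowel@(-1, 1) [-x clear] — {cam, divider, dowel, drawer_front, rail}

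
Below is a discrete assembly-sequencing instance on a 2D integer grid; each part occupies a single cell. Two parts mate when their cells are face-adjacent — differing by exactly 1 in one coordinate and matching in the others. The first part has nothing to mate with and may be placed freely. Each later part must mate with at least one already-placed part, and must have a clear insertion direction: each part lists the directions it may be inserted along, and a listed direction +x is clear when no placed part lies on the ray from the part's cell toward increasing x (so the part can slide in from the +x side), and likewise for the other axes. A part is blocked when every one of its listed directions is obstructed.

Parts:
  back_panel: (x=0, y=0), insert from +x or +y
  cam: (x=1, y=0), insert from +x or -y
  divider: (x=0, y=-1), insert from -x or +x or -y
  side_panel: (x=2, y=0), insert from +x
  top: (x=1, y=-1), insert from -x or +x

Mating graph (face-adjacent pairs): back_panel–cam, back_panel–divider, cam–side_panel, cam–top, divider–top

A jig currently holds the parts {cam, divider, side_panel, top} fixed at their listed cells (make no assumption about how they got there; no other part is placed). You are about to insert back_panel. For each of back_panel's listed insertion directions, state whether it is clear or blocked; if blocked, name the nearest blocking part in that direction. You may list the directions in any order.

+x: blocked by cam; +y: clear

+x: nearest on ray is cam@(1, 0) ⇒ blocked
+y: ray from back_panel(0, 0) has no placed part ⇒ clear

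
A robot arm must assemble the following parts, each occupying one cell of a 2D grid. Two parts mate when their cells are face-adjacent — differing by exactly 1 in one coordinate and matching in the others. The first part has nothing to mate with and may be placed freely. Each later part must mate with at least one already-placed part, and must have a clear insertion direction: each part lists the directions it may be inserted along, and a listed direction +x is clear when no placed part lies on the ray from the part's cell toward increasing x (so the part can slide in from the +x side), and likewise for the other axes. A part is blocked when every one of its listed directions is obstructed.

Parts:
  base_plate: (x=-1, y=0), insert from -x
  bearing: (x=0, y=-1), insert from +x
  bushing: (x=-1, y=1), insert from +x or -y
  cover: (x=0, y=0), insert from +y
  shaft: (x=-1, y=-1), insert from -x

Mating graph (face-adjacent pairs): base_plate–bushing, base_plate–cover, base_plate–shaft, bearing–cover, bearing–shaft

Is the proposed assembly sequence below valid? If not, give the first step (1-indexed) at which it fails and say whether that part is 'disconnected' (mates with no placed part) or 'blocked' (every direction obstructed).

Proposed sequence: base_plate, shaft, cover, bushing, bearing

1. base_plate@(-1, 0) [-x clear] — {base_plate}
2. shaft@(-1, -1) [-x clear] — {base_plate, shaft}
3. cover@(0, 0) [+y clear] — {base_plate, cover, shaft}
4. bushing@(-1, 1) [+x clear] — {base_plate, bushing, cover, shaft}
5. bearing@(0, -1) [+x clear] — {base_plate, bearing, bushing, cover, shaft}

Valid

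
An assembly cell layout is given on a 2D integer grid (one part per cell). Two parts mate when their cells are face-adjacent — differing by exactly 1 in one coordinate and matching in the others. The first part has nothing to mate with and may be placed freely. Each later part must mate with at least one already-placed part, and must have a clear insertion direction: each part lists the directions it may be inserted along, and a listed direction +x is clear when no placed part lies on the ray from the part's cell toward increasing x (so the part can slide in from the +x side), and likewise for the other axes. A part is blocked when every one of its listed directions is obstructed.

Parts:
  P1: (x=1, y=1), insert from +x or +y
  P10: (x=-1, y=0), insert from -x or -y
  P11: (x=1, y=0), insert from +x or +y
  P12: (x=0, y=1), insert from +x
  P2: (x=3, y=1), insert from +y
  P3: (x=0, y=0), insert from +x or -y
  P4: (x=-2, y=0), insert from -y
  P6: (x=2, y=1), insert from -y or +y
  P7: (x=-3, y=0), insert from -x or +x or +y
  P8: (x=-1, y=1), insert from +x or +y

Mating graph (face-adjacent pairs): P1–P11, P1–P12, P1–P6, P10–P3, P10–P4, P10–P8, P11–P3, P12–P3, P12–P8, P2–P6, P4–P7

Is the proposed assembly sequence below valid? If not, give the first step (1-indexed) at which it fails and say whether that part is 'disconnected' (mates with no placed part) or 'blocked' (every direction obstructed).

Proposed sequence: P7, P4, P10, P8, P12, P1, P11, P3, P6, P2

1. P7@(-3, 0) [-x clear] — {P7}
2. P4@(-2, 0) [-y clear] — {P4, P7}
3. P10@(-1, 0) [-y clear] — {P10, P4, P7}
4. P8@(-1, 1) [+x clear] — {P10, P4, P7, P8}
5. P12@(0, 1) [+x clear] — {P10, P12, P4, P7, P8}
6. P1@(1, 1) [+x clear] — {P1, P10, P12, P4, P7, P8}
7. P11@(1, 0) [+x clear] — {P1, P10, P11, P12, P4, P7, P8}
8. P3@(0, 0) [-y clear] — {P1, P10, P11, P12, P3, P4, P7, P8}
9. P6@(2, 1) [-y clear] — {P1, P10, P11, P12, P3, P4, P6, P7, P8}
10. P2@(3, 1) [+y clear] — {P1, P10, P11, P12, P2, P3, P4, P6, P7, P8}

Valid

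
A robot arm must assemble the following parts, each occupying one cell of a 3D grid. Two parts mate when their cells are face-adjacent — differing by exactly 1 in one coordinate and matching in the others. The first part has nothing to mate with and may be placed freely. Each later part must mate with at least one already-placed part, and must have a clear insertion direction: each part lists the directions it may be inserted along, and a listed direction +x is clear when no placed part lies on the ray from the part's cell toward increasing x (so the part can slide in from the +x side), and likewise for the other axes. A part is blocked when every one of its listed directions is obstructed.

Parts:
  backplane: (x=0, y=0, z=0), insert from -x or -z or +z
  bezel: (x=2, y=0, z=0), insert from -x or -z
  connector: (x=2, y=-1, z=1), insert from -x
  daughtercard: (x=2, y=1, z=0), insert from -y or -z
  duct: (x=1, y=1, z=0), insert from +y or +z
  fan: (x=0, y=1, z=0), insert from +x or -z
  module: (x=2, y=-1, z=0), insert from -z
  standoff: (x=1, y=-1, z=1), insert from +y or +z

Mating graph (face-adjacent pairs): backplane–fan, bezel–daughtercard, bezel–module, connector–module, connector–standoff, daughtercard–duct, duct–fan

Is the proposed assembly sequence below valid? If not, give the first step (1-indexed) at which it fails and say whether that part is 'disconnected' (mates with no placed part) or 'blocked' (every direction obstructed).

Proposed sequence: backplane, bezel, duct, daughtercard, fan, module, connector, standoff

1. backplane@(0, 0, 0) [-x clear] — {backplane}
2. bezel@(2, 0, 0) — no placed neighbour ⇒ disconnected

Invalid at step 2 (disconnected)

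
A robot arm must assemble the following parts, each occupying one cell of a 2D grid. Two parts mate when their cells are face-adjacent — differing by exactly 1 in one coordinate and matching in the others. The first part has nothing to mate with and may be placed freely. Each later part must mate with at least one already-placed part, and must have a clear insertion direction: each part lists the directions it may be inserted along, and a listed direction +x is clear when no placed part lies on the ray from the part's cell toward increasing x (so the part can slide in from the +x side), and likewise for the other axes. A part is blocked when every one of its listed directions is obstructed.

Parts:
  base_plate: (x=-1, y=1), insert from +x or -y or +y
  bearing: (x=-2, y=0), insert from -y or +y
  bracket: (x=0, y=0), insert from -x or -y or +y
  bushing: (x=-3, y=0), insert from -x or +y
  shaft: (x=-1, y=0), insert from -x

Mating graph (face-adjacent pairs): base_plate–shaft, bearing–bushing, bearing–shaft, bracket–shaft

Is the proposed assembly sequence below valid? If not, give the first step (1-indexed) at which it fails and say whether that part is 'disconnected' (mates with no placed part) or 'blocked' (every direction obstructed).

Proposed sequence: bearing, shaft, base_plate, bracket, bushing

Invalid at step 2 (blocked)

1. bearing@(-2, 0) [-y clear] — {bearing}
2. shaft@(-1, 0) — -x all obstructed ⇒ blocked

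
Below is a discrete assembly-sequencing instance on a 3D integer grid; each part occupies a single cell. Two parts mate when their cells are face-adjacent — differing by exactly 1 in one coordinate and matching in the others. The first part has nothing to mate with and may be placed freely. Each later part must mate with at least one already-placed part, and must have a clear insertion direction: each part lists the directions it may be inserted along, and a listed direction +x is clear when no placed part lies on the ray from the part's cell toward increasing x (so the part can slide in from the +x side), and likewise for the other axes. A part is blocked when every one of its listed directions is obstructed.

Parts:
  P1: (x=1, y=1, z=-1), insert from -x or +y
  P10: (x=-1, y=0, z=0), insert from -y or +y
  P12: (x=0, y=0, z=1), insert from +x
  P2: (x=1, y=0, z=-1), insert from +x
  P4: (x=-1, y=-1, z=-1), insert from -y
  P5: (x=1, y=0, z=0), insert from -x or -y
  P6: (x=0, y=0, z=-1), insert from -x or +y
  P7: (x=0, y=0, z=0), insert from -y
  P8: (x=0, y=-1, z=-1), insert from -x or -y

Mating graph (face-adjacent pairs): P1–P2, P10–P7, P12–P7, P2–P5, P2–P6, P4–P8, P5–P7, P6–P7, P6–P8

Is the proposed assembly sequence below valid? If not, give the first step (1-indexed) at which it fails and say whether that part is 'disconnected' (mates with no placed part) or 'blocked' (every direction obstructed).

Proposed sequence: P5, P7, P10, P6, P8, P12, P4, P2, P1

Valid

1. P5@(1, 0, 0) [-x clear] — {P5}
2. P7@(0, 0, 0) [-y clear] — {P5, P7}
3. P10@(-1, 0, 0) [-y clear] — {P10, P5, P7}
4. P6@(0, 0, -1) [-x clear] — {P10, P5, P6, P7}
5. P8@(0, -1, -1) [-x clear] — {P10, P5, P6, P7, P8}
6. P12@(0, 0, 1) [+x clear] — {P10, P12, P5, P6, P7, P8}
7. P4@(-1, -1, -1) [-y clear] — {P10, P12, P4, P5, P6, P7, P8}
8. P2@(1, 0, -1) [+x clear] — {P10, P12, P2, P4, P5, P6, P7, P8}
9. P1@(1, 1, -1) [-x clear] — {P1, P10, P12, P2, P4, P5, P6, P7, P8}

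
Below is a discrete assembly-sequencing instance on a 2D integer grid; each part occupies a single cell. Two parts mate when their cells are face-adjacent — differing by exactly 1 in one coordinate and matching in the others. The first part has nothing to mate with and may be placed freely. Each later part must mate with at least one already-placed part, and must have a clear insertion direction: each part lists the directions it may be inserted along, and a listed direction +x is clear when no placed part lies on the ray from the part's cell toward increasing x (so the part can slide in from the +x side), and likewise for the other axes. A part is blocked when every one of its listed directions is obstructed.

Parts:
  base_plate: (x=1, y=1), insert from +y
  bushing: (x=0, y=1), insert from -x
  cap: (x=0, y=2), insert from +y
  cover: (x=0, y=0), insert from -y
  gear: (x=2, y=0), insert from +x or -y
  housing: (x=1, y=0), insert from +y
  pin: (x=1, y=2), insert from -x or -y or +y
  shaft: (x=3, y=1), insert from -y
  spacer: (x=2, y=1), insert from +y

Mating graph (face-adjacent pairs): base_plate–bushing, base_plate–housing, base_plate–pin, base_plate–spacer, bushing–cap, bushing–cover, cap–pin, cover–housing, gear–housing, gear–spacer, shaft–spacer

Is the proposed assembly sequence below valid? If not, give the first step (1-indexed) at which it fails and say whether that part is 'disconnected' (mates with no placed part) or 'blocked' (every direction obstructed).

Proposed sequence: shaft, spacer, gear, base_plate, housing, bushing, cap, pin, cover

Invalid at step 5 (blocked)

1. shaft@(3, 1) [-y clear] — {shaft}
2. spacer@(2, 1) [+y clear] — {shaft, spacer}
3. gear@(2, 0) [+x clear] — {gear, shaft, spacer}
4. base_plate@(1, 1) [+y clear] — {base_plate, gear, shaft, spacer}
5. housing@(1, 0) — +y all obstructed ⇒ blocked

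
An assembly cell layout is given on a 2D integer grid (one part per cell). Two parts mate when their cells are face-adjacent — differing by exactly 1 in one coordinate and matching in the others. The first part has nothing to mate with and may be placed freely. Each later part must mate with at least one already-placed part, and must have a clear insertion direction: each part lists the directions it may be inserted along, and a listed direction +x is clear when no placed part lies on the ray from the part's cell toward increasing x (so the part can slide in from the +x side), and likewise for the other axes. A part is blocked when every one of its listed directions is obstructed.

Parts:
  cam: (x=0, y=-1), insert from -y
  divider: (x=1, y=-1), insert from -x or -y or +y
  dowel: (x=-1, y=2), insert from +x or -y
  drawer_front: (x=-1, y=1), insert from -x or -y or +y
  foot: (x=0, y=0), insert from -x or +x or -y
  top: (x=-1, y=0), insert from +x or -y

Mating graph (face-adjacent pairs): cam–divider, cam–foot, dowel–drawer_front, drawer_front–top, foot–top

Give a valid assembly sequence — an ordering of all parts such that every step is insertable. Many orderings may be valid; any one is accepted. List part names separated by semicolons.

dowel; drawer_front; top; foot; cam; divider

1. dowel@(-1, 2) [+x clear] — {dowel}
2. drawer_front@(-1, 1) [-x clear] — {dowel, drawer_front}
3. top@(-1, 0) [+x clear] — {dowel, drawer_front, top}
4. foot@(0, 0) [+x clear] — {dowel, drawer_front, foot, top}
5. cam@(0, -1) [-y clear] — {cam, dowel, drawer_front, foot, top}
6. divider@(1, -1) [-y clear] — {cam, divider, dowel, drawer_front, foot, top}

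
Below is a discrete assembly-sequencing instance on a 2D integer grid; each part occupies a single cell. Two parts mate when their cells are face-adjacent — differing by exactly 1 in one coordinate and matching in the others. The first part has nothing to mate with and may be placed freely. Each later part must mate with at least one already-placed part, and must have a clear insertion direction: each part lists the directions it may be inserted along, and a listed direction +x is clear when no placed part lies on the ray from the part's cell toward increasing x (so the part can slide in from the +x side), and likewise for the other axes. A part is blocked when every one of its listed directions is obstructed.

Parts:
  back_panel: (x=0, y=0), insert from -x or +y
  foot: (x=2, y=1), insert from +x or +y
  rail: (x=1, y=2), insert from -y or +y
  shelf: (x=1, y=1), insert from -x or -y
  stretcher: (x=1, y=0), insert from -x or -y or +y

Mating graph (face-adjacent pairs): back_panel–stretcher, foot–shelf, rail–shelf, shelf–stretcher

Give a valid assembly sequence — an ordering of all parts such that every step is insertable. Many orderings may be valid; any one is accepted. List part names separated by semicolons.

1. back_panel@(0, 0) [-x clear] — {back_panel}
2. stretcher@(1, 0) [-y clear] — {back_panel, stretcher}
3. shelf@(1, 1) [-x clear] — {back_panel, shelf, stretcher}
4. rail@(1, 2) [+y clear] — {back_panel, rail, shelf, stretcher}
5. foot@(2, 1) [+x clear] — {back_panel, foot, rail, shelf, stretcher}

back_panel; stretcher; shelf; rail; foot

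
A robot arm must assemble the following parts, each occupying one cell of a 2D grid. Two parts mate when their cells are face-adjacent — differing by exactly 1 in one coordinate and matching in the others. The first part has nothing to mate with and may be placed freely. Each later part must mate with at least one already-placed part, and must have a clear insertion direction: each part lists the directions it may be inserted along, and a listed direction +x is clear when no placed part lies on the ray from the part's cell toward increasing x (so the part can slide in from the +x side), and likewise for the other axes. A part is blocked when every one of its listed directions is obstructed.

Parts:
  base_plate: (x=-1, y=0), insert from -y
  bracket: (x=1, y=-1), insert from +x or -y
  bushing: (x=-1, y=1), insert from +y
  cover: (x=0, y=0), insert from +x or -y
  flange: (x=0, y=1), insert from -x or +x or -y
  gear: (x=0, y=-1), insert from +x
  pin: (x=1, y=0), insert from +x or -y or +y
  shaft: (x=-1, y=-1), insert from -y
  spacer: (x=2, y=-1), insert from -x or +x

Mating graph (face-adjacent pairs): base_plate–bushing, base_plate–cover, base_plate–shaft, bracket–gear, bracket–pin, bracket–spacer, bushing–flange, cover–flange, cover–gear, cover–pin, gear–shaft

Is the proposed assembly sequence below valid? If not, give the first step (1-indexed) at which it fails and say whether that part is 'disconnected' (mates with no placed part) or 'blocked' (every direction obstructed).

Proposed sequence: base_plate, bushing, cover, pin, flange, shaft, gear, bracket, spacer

1. base_plate@(-1, 0) [-y clear] — {base_plate}
2. bushing@(-1, 1) [+y clear] — {base_plate, bushing}
3. cover@(0, 0) [+x clear] — {base_plate, bushing, cover}
4. pin@(1, 0) [+x clear] — {base_plate, bushing, cover, pin}
5. flange@(0, 1) [+x clear] — {base_plate, bushing, cover, flange, pin}
6. shaft@(-1, -1) [-y clear] — {base_plate, bushing, cover, flange, pin, shaft}
7. gear@(0, -1) [+x clear] — {base_plate, bushing, cover, flange, gear, pin, shaft}
8. bracket@(1, -1) [+x clear] — {base_plate, bracket, bushing, cover, flange, gear, pin, shaft}
9. spacer@(2, -1) [+x clear] — {base_plate, bracket, bushing, cover, flange, gear, pin, shaft, spacer}

Valid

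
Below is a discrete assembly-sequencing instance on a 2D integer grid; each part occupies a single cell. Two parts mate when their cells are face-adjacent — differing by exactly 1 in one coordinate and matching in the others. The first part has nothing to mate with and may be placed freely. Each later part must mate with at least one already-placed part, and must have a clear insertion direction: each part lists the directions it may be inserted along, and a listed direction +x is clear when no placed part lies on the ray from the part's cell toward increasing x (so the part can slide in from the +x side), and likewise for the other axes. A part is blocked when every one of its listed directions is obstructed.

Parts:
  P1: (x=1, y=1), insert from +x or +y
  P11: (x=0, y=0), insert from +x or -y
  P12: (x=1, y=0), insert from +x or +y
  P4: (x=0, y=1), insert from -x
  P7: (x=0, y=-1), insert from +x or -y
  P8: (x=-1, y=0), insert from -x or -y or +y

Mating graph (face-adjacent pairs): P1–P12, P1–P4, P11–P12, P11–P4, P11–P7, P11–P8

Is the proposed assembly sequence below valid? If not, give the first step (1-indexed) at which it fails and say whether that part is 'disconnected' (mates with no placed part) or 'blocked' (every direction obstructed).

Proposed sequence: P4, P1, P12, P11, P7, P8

Valid

1. P4@(0, 1) [-x clear] — {P4}
2. P1@(1, 1) [+x clear] — {P1, P4}
3. P12@(1, 0) [+x clear] — {P1, P12, P4}
4. P11@(0, 0) [-y clear] — {P1, P11, P12, P4}
5. P7@(0, -1) [+x clear] — {P1, P11, P12, P4, P7}
6. P8@(-1, 0) [-x clear] — {P1, P11, P12, P4, P7, P8}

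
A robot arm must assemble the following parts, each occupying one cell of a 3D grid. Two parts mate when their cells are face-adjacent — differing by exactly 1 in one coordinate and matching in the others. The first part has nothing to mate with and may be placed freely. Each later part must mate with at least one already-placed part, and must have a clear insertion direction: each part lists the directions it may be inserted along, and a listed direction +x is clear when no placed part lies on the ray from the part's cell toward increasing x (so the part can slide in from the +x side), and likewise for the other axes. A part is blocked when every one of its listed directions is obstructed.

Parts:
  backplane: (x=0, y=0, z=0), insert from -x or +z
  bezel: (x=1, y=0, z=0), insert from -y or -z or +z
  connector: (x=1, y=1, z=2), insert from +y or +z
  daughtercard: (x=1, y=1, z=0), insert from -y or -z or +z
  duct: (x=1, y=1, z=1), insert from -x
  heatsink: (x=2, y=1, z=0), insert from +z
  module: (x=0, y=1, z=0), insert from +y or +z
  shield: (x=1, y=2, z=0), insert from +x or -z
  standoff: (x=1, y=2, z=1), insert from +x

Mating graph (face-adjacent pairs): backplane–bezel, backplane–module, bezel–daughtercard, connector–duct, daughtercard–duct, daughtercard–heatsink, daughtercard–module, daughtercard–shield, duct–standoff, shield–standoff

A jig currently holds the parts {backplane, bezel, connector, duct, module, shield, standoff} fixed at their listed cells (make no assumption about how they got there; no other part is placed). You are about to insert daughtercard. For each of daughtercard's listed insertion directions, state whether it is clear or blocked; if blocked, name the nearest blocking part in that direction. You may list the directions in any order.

-y: nearest on ray is bezel@(1, 0, 0) ⇒ blocked
-z: ray from daughtercard(1, 1, 0) has no placed part ⇒ clear
+z: nearest on ray is duct@(1, 1, 1) ⇒ blocked

+z: blocked by duct; -y: blocked by bezel; -z: clear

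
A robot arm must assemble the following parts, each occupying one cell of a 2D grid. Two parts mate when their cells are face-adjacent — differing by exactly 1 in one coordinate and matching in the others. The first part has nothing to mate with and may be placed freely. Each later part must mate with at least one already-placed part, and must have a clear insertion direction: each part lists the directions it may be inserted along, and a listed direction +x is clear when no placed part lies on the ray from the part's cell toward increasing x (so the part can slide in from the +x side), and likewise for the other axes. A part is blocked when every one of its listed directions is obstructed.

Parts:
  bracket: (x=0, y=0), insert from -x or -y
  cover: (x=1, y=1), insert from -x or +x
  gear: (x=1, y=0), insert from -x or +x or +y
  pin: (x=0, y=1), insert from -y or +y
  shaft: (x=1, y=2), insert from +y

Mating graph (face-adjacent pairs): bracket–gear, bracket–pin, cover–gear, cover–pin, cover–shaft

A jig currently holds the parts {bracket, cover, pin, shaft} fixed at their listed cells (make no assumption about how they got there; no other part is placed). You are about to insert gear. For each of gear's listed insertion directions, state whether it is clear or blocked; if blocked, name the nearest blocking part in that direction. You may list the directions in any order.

+x: clear; +y: blocked by cover; -x: blocked by bracket

-x: nearest on ray is bracket@(0, 0) ⇒ blocked
+x: ray from gear(1, 0) has no placed part ⇒ clear
+y: nearest on ray is cover@(1, 1) ⇒ blocked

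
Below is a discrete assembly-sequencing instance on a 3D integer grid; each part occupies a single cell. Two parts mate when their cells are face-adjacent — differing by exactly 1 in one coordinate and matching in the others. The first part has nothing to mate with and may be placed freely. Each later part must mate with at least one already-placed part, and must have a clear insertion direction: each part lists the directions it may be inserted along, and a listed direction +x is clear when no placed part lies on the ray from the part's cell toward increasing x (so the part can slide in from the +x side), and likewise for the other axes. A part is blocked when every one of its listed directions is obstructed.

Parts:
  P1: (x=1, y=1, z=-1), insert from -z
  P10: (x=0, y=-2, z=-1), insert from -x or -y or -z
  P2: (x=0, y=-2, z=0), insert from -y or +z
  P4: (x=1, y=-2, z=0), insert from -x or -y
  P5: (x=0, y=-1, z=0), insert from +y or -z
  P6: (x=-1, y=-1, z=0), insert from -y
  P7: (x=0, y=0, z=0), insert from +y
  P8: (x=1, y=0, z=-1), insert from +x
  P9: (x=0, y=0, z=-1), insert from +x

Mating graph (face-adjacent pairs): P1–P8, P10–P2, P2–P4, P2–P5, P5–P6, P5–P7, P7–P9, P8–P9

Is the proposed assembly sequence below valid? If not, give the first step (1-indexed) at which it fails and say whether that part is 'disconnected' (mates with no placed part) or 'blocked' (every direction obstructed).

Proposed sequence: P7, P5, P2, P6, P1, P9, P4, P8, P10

1. P7@(0, 0, 0) [+y clear] — {P7}
2. P5@(0, -1, 0) [-z clear] — {P5, P7}
3. P2@(0, -2, 0) [-y clear] — {P2, P5, P7}
4. P6@(-1, -1, 0) [-y clear] — {P2, P5, P6, P7}
5. P1@(1, 1, -1) — no placed neighbour ⇒ disconnected

Invalid at step 5 (disconnected)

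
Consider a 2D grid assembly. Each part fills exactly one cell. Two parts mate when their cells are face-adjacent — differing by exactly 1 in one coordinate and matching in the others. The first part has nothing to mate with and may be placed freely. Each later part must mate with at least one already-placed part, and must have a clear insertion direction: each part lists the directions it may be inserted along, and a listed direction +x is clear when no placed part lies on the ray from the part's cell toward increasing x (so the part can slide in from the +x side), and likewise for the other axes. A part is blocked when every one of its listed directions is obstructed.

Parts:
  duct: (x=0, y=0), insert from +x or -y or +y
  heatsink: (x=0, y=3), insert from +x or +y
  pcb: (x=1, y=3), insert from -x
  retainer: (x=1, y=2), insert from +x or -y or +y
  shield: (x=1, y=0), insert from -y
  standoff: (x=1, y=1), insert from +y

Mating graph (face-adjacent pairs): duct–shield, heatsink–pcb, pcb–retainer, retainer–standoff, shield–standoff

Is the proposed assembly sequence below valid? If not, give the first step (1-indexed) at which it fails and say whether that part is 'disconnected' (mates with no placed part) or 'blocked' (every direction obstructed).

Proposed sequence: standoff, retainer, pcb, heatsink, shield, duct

Valid

1. standoff@(1, 1) [+y clear] — {standoff}
2. retainer@(1, 2) [+x clear] — {retainer, standoff}
3. pcb@(1, 3) [-x clear] — {pcb, retainer, standoff}
4. heatsink@(0, 3) [+y clear] — {heatsink, pcb, retainer, standoff}
5. shield@(1, 0) [-y clear] — {heatsink, pcb, retainer, shield, standoff}
6. duct@(0, 0) [-y clear] — {duct, heatsink, pcb, retainer, shield, standoff}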